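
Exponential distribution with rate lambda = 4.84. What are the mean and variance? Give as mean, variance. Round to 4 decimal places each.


mean = 1/lam, var = 1/lam^2
mean = 1 / 4.84 = 25/121 ≈ 0.206612
lam^2 = 4.84^2 = 23.4256
var = 1 / 23.4256 ≈ 0.042688

0.2066, 0.0427


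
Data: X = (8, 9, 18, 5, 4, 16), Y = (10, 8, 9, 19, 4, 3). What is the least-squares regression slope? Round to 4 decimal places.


b = sum((xi-xbar)(yi-ybar)) / sum((xi-xbar)^2)
n = 6, xbar = 60/6 = 10, ybar = 53/6 ≈ 8.833333
Sxy = sum((xi-xbar)(yi-ybar)) = -57
Sxx = sum((xi-xbar)^2) = 166
b = Sxy / Sxx = -57/166 ≈ -0.343373

-0.3434


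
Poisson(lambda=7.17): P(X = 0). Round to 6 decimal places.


P = e^(-lam) * lam^k / k!
e^(-7.17) ≈ 0.0007693227
lam^k = 7.17^0 = 1
k! = 0! = 1
P = 0.0007693227 * 1 / 1 ≈ 0.000769

0.000769


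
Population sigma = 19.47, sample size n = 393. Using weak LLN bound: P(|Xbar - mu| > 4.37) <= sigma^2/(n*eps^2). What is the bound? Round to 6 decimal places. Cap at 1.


bound = min(1, sigma^2/(n*eps^2))
sigma^2 = 19.47^2 = 379.0809
n*eps^2 = 393 * 4.37^2 = 393 * 19.0969 = 7505.0817
sigma^2/(n*eps^2) = 379.0809 / 7505.0817 ≈ 0.05050990

0.050510


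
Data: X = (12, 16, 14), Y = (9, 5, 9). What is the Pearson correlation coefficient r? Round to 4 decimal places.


r = sum((xi-xbar)(yi-ybar)) / sqrt(sum((xi-xbar)^2) * sum((yi-ybar)^2))
n = 3, xbar = 42/3 = 14, ybar = 23/3 ≈ 7.666667
Sxy = sum((xi-xbar)(yi-ybar)) = -8
Sxx = sum((xi-xbar)^2) = 8
Syy = sum((yi-ybar)^2) = 32/3 ≈ 10.666667
sqrt(Sxx*Syy) ≈ 9.237604
r = Sxy / sqrt(Sxx*Syy) = -8 / 9.237604 ≈ -0.866025

-0.8660


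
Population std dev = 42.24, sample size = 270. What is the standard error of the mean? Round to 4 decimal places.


SE = sigma / sqrt(n)
sqrt(270) ≈ 16.431677
SE = 42.24 / 16.431677 ≈ 2.570645

2.5706


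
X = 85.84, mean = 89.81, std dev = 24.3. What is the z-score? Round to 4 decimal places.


z = (X - mu) / sigma
X - mu = 85.84 - 89.81 = -3.97
z = -3.97 / 24.3 = -397/2430 ≈ -0.163374

-0.1634


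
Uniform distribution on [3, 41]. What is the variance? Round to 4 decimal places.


Var = (b-a)^2 / 12
(b-a)^2 = (41 - 3)^2 = 1444
Var = 1444/12 ≈ 120.333333

120.3333


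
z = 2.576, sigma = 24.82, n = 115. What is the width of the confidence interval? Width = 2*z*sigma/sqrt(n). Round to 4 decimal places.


width = 2*z*sigma/sqrt(n)
2*z*sigma = 2 * 2.576 * 24.82 = 127.87264
sqrt(115) ≈ 10.723805
width = 127.87264 / 10.723805 ≈ 11.924185

11.9242


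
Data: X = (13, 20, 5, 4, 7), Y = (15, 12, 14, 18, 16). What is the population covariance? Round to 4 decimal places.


Cov = (1/n)*sum((xi-xbar)(yi-ybar))
n = 5, xbar = 49/5 = 9.8, ybar = 75/5 = 15
sum((xi-xbar)(yi-ybar)) = -46
Cov = -46 / 5 = -9.2

-9.2000


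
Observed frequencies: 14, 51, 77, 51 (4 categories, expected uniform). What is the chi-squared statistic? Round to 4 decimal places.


chi2 = sum((O-E)^2/E), E = total/4
total = 193, E = 193/4 = 48.25
(14 - 48.25)^2 / 48.25 = 1173.0625 / 48.25 = 18769/772 ≈ 24.312176
(51 - 48.25)^2 / 48.25 = 7.5625 / 48.25 = 121/772 ≈ 0.156736
(77 - 48.25)^2 / 48.25 = 826.5625 / 48.25 = 13225/772 ≈ 17.130829
(51 - 48.25)^2 / 48.25 = 7.5625 / 48.25 = 121/772 ≈ 0.156736
chi2 = 8059/193 ≈ 41.756477

41.7565


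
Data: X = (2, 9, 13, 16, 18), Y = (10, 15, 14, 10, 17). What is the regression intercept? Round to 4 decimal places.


a = ybar - b*xbar, where b = sum((xi-xbar)(yi-ybar)) / sum((xi-xbar)^2)
n = 5, xbar = 58/5 = 11.6, ybar = 66/5 = 13.2
Sxy = sum((xi-xbar)(yi-ybar)) = 37.4
Sxx = sum((xi-xbar)^2) = 161.2
b = Sxy / Sxx = 187/806 ≈ 0.232010
a = 13.2 - 0.232010 * 11.6 = 4235/403 ≈ 10.508685

10.5087


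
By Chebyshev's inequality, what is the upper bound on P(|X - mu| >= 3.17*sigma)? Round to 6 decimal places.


P <= 1/k^2
k^2 = 3.17^2 = 10.0489
1/k^2 = 1 / 10.0489 ≈ 0.09951338

0.099513


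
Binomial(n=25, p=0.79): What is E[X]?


E[X] = n*p = 25 * 0.79 = 19.75

19.75


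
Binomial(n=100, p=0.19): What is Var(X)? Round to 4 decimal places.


Var = n*p*(1-p) = 100 * 0.19 * 0.81 = 15.39

15.3900


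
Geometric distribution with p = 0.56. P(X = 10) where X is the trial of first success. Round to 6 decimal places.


P = (1-p)^(k-1) * p
(1-p)^(k-1) = 0.44^9 ≈ 0.0006181218
P = 0.0006181218 * 0.56 ≈ 0.0003461482

0.000346


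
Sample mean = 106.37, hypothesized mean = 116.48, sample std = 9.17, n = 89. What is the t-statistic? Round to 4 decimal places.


t = (xbar - mu0) / (s/sqrt(n))
xbar - mu0 = 106.37 - 116.48 = -10.11
sqrt(89) ≈ 9.43398113
s/sqrt(n) = 9.17 / 9.43398113 ≈ 0.97201806
t = -10.11 / 0.97201806 ≈ -10.401041

-10.4010


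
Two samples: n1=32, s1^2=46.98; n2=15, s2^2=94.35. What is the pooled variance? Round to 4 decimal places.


sp^2 = ((n1-1)*s1^2 + (n2-1)*s2^2)/(n1+n2-2)
(n1-1)*s1^2 = 31 * 46.98 = 1456.38
(n2-1)*s2^2 = 14 * 94.35 = 1320.9
numerator = 1456.38 + 1320.9 = 2777.28
n1+n2-2 = 45
sp^2 = 2777.28 / 45 = 23144/375 ≈ 61.717333

61.7173


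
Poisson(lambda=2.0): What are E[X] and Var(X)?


E[X] = Var(X) = lambda = 2.0

2.0, 2.0


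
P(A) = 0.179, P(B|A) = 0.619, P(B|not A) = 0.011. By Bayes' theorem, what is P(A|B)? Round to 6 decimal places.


P(A|B) = P(B|A)*P(A) / P(B), P(B) = P(B|A)*P(A) + P(B|not A)*P(not A)
P(B|A)*P(A) = 0.619 * 0.179 = 0.110801
P(B|not A)*P(not A) = 0.011 * 0.821 = 0.009031
P(B) = 0.110801 + 0.009031 = 0.119832
P(A|B) = 0.110801 / 0.119832 ≈ 0.92463616

0.924636


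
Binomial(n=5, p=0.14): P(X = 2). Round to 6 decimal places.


P = C(n,k) * p^k * (1-p)^(n-k)
C(5,2) = 10
p^k = 0.14^2 = 0.0196
(1-p)^(n-k) = 0.86^3 = 0.636056
P = 10 * 0.0196 * 0.636056 ≈ 0.124667

0.124667


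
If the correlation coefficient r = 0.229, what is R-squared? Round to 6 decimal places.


R^2 = r^2 = (0.229)^2 = 0.052441

0.052441


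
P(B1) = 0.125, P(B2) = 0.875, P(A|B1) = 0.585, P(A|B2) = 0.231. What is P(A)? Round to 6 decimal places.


P(A) = P(A|B1)*P(B1) + P(A|B2)*P(B2)
P(A|B1)*P(B1) = 0.585 * 0.125 = 0.073125
P(A|B2)*P(B2) = 0.231 * 0.875 = 0.202125
P(A) = 0.073125 + 0.202125 = 0.27525

0.275250


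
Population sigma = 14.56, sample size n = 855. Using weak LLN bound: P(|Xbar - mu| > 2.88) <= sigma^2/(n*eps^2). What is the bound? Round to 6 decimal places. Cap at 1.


bound = min(1, sigma^2/(n*eps^2))
sigma^2 = 14.56^2 = 211.9936
n*eps^2 = 855 * 2.88^2 = 855 * 8.2944 = 7091.712
sigma^2/(n*eps^2) = 211.9936 / 7091.712 ≈ 0.02989315

0.029893


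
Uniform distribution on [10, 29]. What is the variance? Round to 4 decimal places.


Var = (b-a)^2 / 12
(b-a)^2 = (29 - 10)^2 = 361
Var = 361/12 ≈ 30.083333

30.0833


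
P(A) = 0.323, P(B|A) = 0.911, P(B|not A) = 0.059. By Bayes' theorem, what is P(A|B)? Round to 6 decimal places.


P(A|B) = P(B|A)*P(A) / P(B), P(B) = P(B|A)*P(A) + P(B|not A)*P(not A)
P(B|A)*P(A) = 0.911 * 0.323 = 0.294253
P(B|not A)*P(not A) = 0.059 * 0.677 = 0.039943
P(B) = 0.294253 + 0.039943 = 0.334196
P(A|B) = 0.294253 / 0.334196 ≈ 0.88048032

0.880480


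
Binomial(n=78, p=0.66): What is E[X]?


E[X] = n*p = 78 * 0.66 = 51.48

51.48


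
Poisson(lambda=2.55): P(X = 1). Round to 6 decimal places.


P = e^(-lam) * lam^k / k!
e^(-2.55) ≈ 0.07808167
lam^k = 2.55^1 = 2.55
k! = 1! = 1
P = 0.07808167 * 2.55 / 1 ≈ 0.199108

0.199108


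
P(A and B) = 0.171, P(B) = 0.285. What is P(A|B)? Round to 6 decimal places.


P(A|B) = P(A and B) / P(B) = 0.171 / 0.285 = 0.6

0.600000


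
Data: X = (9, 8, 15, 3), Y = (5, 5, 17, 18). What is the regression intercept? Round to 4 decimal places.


a = ybar - b*xbar, where b = sum((xi-xbar)(yi-ybar)) / sum((xi-xbar)^2)
n = 4, xbar = 35/4 = 8.75, ybar = 45/4 = 11.25
Sxy = sum((xi-xbar)(yi-ybar)) = 0.25
Sxx = sum((xi-xbar)^2) = 72.75
b = Sxy / Sxx = 1/291 ≈ 0.003436
a = 11.25 - 0.003436 * 8.75 = 3265/291 ≈ 11.219931

11.2199


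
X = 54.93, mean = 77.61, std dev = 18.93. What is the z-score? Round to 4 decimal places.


z = (X - mu) / sigma
X - mu = 54.93 - 77.61 = -22.68
z = -22.68 / 18.93 = -756/631 ≈ -1.198098

-1.1981


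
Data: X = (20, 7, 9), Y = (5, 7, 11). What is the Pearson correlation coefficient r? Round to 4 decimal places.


r = sum((xi-xbar)(yi-ybar)) / sqrt(sum((xi-xbar)^2) * sum((yi-ybar)^2))
n = 3, xbar = 36/3 = 12, ybar = 23/3 ≈ 7.666667
Sxy = sum((xi-xbar)(yi-ybar)) = -28
Sxx = sum((xi-xbar)^2) = 98
Syy = sum((yi-ybar)^2) = 56/3 ≈ 18.666667
sqrt(Sxx*Syy) ≈ 42.770706
r = Sxy / sqrt(Sxx*Syy) = -28 / 42.770706 ≈ -0.654654

-0.6547


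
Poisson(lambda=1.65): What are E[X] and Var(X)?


E[X] = Var(X) = lambda = 1.65

1.65, 1.65


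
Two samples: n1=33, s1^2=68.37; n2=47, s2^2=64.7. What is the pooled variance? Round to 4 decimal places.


sp^2 = ((n1-1)*s1^2 + (n2-1)*s2^2)/(n1+n2-2)
(n1-1)*s1^2 = 32 * 68.37 = 2187.84
(n2-1)*s2^2 = 46 * 64.7 = 2976.2
numerator = 2187.84 + 2976.2 = 5164.04
n1+n2-2 = 78
sp^2 = 5164.04 / 78 = 129101/1950 ≈ 66.205641

66.2056


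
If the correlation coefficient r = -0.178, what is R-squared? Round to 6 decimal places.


R^2 = r^2 = (-0.178)^2 = 0.031684

0.031684


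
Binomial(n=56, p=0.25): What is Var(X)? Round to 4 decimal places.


Var = n*p*(1-p) = 56 * 0.25 * 0.75 = 10.5

10.5000


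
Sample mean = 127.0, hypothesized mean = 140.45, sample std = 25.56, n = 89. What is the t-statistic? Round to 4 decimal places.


t = (xbar - mu0) / (s/sqrt(n))
xbar - mu0 = 127.0 - 140.45 = -13.45
sqrt(89) ≈ 9.43398113
s/sqrt(n) = 25.56 / 9.43398113 ≈ 2.70935458
t = -13.45 / 2.70935458 ≈ -4.964282

-4.9643


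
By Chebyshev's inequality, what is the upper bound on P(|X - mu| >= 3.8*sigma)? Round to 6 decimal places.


P <= 1/k^2
k^2 = 3.8^2 = 14.44
1/k^2 = 1 / 14.44 = 25/361 ≈ 0.06925208

0.069252


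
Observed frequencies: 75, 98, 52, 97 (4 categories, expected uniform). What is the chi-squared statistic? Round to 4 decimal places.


chi2 = sum((O-E)^2/E), E = total/4
total = 322, E = 322/4 = 80.5
(75 - 80.5)^2 / 80.5 = 30.25 / 80.5 = 121/322 ≈ 0.375776
(98 - 80.5)^2 / 80.5 = 306.25 / 80.5 = 175/46 ≈ 3.804348
(52 - 80.5)^2 / 80.5 = 812.25 / 80.5 = 3249/322 ≈ 10.090062
(97 - 80.5)^2 / 80.5 = 272.25 / 80.5 = 1089/322 ≈ 3.381988
chi2 = 406/23 ≈ 17.652174

17.6522


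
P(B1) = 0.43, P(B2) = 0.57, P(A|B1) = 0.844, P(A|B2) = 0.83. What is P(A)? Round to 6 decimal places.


P(A) = P(A|B1)*P(B1) + P(A|B2)*P(B2)
P(A|B1)*P(B1) = 0.844 * 0.43 = 0.36292
P(A|B2)*P(B2) = 0.83 * 0.57 = 0.4731
P(A) = 0.36292 + 0.4731 = 0.83602

0.836020


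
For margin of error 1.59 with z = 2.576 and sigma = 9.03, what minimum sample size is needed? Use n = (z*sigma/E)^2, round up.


z*sigma/E = 2.576 * 9.03 / 1.59 = 96922/6625 ≈ 14.629736
(z*sigma/E)^2 ≈ 214.029171
round up: n = 215

215


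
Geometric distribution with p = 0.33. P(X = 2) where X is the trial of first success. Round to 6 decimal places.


P = (1-p)^(k-1) * p
(1-p)^(k-1) = 0.67^1 = 0.67
P = 0.67 * 0.33 = 0.2211

0.221100


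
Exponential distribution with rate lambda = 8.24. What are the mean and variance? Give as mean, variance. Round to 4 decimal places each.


mean = 1/lam, var = 1/lam^2
mean = 1 / 8.24 = 25/206 ≈ 0.121359
lam^2 = 8.24^2 = 67.8976
var = 1 / 67.8976 ≈ 0.014728

0.1214, 0.0147


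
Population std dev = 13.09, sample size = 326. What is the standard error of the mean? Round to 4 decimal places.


SE = sigma / sqrt(n)
sqrt(326) ≈ 18.055470
SE = 13.09 / 18.055470 ≈ 0.724988

0.7250


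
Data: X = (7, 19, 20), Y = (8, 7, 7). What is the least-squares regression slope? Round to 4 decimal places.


b = sum((xi-xbar)(yi-ybar)) / sum((xi-xbar)^2)
n = 3, xbar = 46/3 ≈ 15.333333, ybar = 22/3 ≈ 7.333333
Sxy = sum((xi-xbar)(yi-ybar)) = -25/3 ≈ -8.333333
Sxx = sum((xi-xbar)^2) = 314/3 ≈ 104.666667
b = Sxy / Sxx = -25/314 ≈ -0.079618

-0.0796


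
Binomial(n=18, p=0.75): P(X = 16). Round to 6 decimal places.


P = C(n,k) * p^k * (1-p)^(n-k)
C(18,16) = 153
p^k = 0.75^16 ≈ 0.01002260
(1-p)^(n-k) = 0.25^2 = 0.0625
P = 153 * 0.01002260 * 0.0625 ≈ 0.095841

0.095841


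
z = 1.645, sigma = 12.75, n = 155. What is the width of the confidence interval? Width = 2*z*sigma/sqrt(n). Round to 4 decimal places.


width = 2*z*sigma/sqrt(n)
2*z*sigma = 2 * 1.645 * 12.75 = 41.9475
sqrt(155) ≈ 12.449900
width = 41.9475 / 12.449900 ≈ 3.369304

3.3693


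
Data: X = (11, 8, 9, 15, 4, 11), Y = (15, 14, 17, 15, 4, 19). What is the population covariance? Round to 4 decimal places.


Cov = (1/n)*sum((xi-xbar)(yi-ybar))
n = 6, xbar = 58/6 = 29/3 ≈ 9.666667, ybar = 84/6 = 14
sum((xi-xbar)(yi-ybar)) = 68
Cov = 68 / 6 = 34/3 ≈ 11.333333

11.3333


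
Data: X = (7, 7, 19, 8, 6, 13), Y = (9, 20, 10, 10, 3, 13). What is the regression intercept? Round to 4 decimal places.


a = ybar - b*xbar, where b = sum((xi-xbar)(yi-ybar)) / sum((xi-xbar)^2)
n = 6, xbar = 60/6 = 10, ybar = 65/6 ≈ 10.833333
Sxy = sum((xi-xbar)(yi-ybar)) = 10
Sxx = sum((xi-xbar)^2) = 128
b = Sxy / Sxx = 0.078125
a = 10.833333 - 0.078125 * 10 = 965/96 ≈ 10.052083

10.0521


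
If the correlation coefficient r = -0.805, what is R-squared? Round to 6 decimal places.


R^2 = r^2 = (-0.805)^2 = 0.648025

0.648025


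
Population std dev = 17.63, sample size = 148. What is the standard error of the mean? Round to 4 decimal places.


SE = sigma / sqrt(n)
sqrt(148) ≈ 12.165525
SE = 17.63 / 12.165525 ≈ 1.449177

1.4492


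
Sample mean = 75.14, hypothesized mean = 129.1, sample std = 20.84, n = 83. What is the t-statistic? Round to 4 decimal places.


t = (xbar - mu0) / (s/sqrt(n))
xbar - mu0 = 75.14 - 129.1 = -53.96
sqrt(83) ≈ 9.11043358
s/sqrt(n) = 20.84 / 9.11043358 ≈ 2.28748718
t = -53.96 / 2.28748718 ≈ -23.589203

-23.5892


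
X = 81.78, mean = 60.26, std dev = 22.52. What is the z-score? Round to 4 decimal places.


z = (X - mu) / sigma
X - mu = 81.78 - 60.26 = 21.52
z = 21.52 / 22.52 = 538/563 ≈ 0.955595

0.9556


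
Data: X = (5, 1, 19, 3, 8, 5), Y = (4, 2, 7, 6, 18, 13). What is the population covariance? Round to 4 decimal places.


Cov = (1/n)*sum((xi-xbar)(yi-ybar))
n = 6, xbar = 41/6 ≈ 6.833333, ybar = 50/6 = 25/3 ≈ 8.333333
sum((xi-xbar)(yi-ybar)) = 121/3 ≈ 40.333333
Cov = 40.333333 / 6 = 121/18 ≈ 6.722222

6.7222


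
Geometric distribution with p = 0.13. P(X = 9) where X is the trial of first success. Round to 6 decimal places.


P = (1-p)^(k-1) * p
(1-p)^(k-1) = 0.87^8 ≈ 0.3282117
P = 0.3282117 * 0.13 ≈ 0.04266752

0.042668


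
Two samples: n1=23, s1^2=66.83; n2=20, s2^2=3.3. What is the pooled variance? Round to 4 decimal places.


sp^2 = ((n1-1)*s1^2 + (n2-1)*s2^2)/(n1+n2-2)
(n1-1)*s1^2 = 22 * 66.83 = 1470.26
(n2-1)*s2^2 = 19 * 3.3 = 62.7
numerator = 1470.26 + 62.7 = 1532.96
n1+n2-2 = 41
sp^2 = 1532.96 / 41 = 38324/1025 ≈ 37.389268

37.3893


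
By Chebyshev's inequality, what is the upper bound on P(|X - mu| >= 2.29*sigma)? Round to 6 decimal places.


P <= 1/k^2
k^2 = 2.29^2 = 5.2441
1/k^2 = 1 / 5.2441 ≈ 0.19069049

0.190690


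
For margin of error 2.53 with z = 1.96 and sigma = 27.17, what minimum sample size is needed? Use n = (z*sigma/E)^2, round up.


z*sigma/E = 1.96 * 27.17 / 2.53 = 12103/575 ≈ 21.048696
(z*sigma/E)^2 ≈ 443.047589
round up: n = 444

444


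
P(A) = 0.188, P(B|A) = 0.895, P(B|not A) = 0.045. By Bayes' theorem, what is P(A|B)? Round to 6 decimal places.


P(A|B) = P(B|A)*P(A) / P(B), P(B) = P(B|A)*P(A) + P(B|not A)*P(not A)
P(B|A)*P(A) = 0.895 * 0.188 = 0.16826
P(B|not A)*P(not A) = 0.045 * 0.812 = 0.03654
P(B) = 0.16826 + 0.03654 = 0.2048
P(A|B) = 0.16826 / 0.2048 ≈ 0.82158203

0.821582


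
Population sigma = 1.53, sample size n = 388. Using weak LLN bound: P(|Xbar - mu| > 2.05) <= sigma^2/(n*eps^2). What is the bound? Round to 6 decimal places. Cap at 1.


bound = min(1, sigma^2/(n*eps^2))
sigma^2 = 1.53^2 = 2.3409
n*eps^2 = 388 * 2.05^2 = 388 * 4.2025 = 1630.57
sigma^2/(n*eps^2) = 2.3409 / 1630.57 ≈ 0.00143563

0.001436


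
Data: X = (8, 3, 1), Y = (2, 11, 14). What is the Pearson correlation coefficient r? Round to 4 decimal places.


r = sum((xi-xbar)(yi-ybar)) / sqrt(sum((xi-xbar)^2) * sum((yi-ybar)^2))
n = 3, xbar = 12/3 = 4, ybar = 27/3 = 9
Sxy = sum((xi-xbar)(yi-ybar)) = -45
Sxx = sum((xi-xbar)^2) = 26
Syy = sum((yi-ybar)^2) = 78
sqrt(Sxx*Syy) ≈ 45.033321
r = Sxy / sqrt(Sxx*Syy) = -45 / 45.033321 ≈ -0.999260

-0.9993


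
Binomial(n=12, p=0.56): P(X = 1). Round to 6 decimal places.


P = C(n,k) * p^k * (1-p)^(n-k)
C(12,1) = 12
p^k = 0.56^1 = 0.56
(1-p)^(n-k) = 0.44^11 ≈ 0.0001196684
P = 12 * 0.56 * 0.0001196684 ≈ 0.000804

0.000804


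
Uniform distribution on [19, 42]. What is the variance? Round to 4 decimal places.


Var = (b-a)^2 / 12
(b-a)^2 = (42 - 19)^2 = 529
Var = 529/12 ≈ 44.083333

44.0833


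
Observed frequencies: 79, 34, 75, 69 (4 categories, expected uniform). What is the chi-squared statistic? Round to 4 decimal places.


chi2 = sum((O-E)^2/E), E = total/4
total = 257, E = 257/4 = 64.25
(79 - 64.25)^2 / 64.25 = 217.5625 / 64.25 = 3481/1028 ≈ 3.386187
(34 - 64.25)^2 / 64.25 = 915.0625 / 64.25 = 14641/1028 ≈ 14.242218
(75 - 64.25)^2 / 64.25 = 115.5625 / 64.25 = 1849/1028 ≈ 1.798638
(69 - 64.25)^2 / 64.25 = 22.5625 / 64.25 = 361/1028 ≈ 0.351167
chi2 = 5083/257 ≈ 19.778210

19.7782


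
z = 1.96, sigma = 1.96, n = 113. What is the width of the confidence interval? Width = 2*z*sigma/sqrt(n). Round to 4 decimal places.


width = 2*z*sigma/sqrt(n)
2*z*sigma = 2 * 1.96 * 1.96 = 7.6832
sqrt(113) ≈ 10.630146
width = 7.6832 / 10.630146 ≈ 0.722775

0.7228


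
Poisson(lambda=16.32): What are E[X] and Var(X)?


E[X] = Var(X) = lambda = 16.32

16.32, 16.32


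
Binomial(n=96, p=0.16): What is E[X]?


E[X] = n*p = 96 * 0.16 = 15.36

15.36


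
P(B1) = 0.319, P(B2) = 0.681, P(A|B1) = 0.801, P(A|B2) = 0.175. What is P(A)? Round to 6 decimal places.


P(A) = P(A|B1)*P(B1) + P(A|B2)*P(B2)
P(A|B1)*P(B1) = 0.801 * 0.319 = 0.255519
P(A|B2)*P(B2) = 0.175 * 0.681 = 0.119175
P(A) = 0.255519 + 0.119175 = 0.374694

0.374694


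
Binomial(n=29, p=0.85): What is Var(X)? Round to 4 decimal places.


Var = n*p*(1-p) = 29 * 0.85 * 0.15 = 3.6975

3.6975


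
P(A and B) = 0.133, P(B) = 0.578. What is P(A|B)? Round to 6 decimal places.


P(A|B) = P(A and B) / P(B) = 0.133 / 0.578 = 133/578 ≈ 0.23010381

0.230104


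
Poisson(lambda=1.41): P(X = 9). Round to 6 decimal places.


P = e^(-lam) * lam^k / k!
e^(-1.41) ≈ 0.2441433
lam^k = 1.41^9 ≈ 22.027845
k! = 9! = 362880
P = 0.2441433 * 22.027845 / 362880 ≈ 0.000015

0.000015


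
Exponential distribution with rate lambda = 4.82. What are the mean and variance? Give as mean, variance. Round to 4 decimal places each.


mean = 1/lam, var = 1/lam^2
mean = 1 / 4.82 = 50/241 ≈ 0.207469
lam^2 = 4.82^2 = 23.2324
var = 1 / 23.2324 ≈ 0.043043

0.2075, 0.0430


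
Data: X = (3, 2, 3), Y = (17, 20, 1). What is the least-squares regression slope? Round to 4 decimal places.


b = sum((xi-xbar)(yi-ybar)) / sum((xi-xbar)^2)
n = 3, xbar = 8/3 ≈ 2.666667, ybar = 38/3 ≈ 12.666667
Sxy = sum((xi-xbar)(yi-ybar)) = -22/3 ≈ -7.333333
Sxx = sum((xi-xbar)^2) = 2/3 ≈ 0.666667
b = Sxy / Sxx = -11

-11.0000


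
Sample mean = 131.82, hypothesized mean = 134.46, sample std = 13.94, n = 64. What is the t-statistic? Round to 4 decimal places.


t = (xbar - mu0) / (s/sqrt(n))
xbar - mu0 = 131.82 - 134.46 = -2.64
sqrt(64) = 8
s/sqrt(n) = 13.94 / 8 = 1.7425
t = -2.64 / 1.7425 = -1056/697 ≈ -1.515065

-1.5151


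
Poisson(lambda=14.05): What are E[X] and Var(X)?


E[X] = Var(X) = lambda = 14.05

14.05, 14.05


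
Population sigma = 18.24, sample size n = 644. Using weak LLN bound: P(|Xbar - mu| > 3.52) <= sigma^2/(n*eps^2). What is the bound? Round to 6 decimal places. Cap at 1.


bound = min(1, sigma^2/(n*eps^2))
sigma^2 = 18.24^2 = 332.6976
n*eps^2 = 644 * 3.52^2 = 644 * 12.3904 = 7979.4176
sigma^2/(n*eps^2) = 332.6976 / 7979.4176 ≈ 0.04169447

0.041694


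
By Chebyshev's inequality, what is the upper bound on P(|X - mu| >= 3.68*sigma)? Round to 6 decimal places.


P <= 1/k^2
k^2 = 3.68^2 = 13.5424
1/k^2 = 1 / 13.5424 = 625/8464 ≈ 0.07384216

0.073842


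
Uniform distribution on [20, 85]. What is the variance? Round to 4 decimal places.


Var = (b-a)^2 / 12
(b-a)^2 = (85 - 20)^2 = 4225
Var = 4225/12 ≈ 352.083333

352.0833


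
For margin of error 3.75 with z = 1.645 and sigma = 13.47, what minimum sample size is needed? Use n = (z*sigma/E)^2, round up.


z*sigma/E = 1.645 * 13.47 / 3.75 = 5.90884
(z*sigma/E)^2 ≈ 34.914390
round up: n = 35

35


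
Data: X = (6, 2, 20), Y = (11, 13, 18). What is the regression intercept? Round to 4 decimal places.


a = ybar - b*xbar, where b = sum((xi-xbar)(yi-ybar)) / sum((xi-xbar)^2)
n = 3, xbar = 28/3 ≈ 9.333333, ybar = 42/3 = 14
Sxy = sum((xi-xbar)(yi-ybar)) = 60
Sxx = sum((xi-xbar)^2) = 536/3 ≈ 178.666667
b = Sxy / Sxx = 45/134 ≈ 0.335821
a = 14 - 0.335821 * 9.333333 = 728/67 ≈ 10.865672

10.8657


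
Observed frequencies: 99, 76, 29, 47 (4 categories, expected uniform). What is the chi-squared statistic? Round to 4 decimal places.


chi2 = sum((O-E)^2/E), E = total/4
total = 251, E = 251/4 = 62.75
(99 - 62.75)^2 / 62.75 = 1314.0625 / 62.75 = 21025/1004 ≈ 20.941235
(76 - 62.75)^2 / 62.75 = 175.5625 / 62.75 = 2809/1004 ≈ 2.797809
(29 - 62.75)^2 / 62.75 = 1139.0625 / 62.75 = 18225/1004 ≈ 18.152390
(47 - 62.75)^2 / 62.75 = 248.0625 / 62.75 = 3969/1004 ≈ 3.953187
chi2 = 11507/251 ≈ 45.844622

45.8446


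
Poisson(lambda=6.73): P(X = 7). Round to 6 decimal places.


P = e^(-lam) * lam^k / k!
e^(-6.73) ≈ 0.001194533
lam^k = 6.73^7 ≈ 625324.507264
k! = 7! = 5040
P = 0.001194533 * 625324.507264 / 5040 ≈ 0.148208

0.148208


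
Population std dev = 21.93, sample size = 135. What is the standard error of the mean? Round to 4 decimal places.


SE = sigma / sqrt(n)
sqrt(135) ≈ 11.618950
SE = 21.93 / 11.618950 ≈ 1.887434

1.8874


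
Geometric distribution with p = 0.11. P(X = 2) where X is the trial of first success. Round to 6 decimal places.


P = (1-p)^(k-1) * p
(1-p)^(k-1) = 0.89^1 = 0.89
P = 0.89 * 0.11 = 0.0979

0.097900


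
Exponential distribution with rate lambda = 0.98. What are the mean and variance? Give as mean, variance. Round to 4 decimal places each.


mean = 1/lam, var = 1/lam^2
mean = 1 / 0.98 = 50/49 ≈ 1.020408
lam^2 = 0.98^2 = 0.9604
var = 1 / 0.9604 = 2500/2401 ≈ 1.041233

1.0204, 1.0412


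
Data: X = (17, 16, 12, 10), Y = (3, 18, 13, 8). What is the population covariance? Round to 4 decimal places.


Cov = (1/n)*sum((xi-xbar)(yi-ybar))
n = 4, xbar = 55/4 = 13.75, ybar = 42/4 = 10.5
sum((xi-xbar)(yi-ybar)) = -2.5
Cov = -2.5 / 4 = -0.625

-0.6250


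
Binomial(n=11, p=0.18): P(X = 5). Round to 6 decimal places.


P = C(n,k) * p^k * (1-p)^(n-k)
C(11,5) = 462
p^k = 0.18^5 = 0.0001889568
(1-p)^(n-k) = 0.82^6 ≈ 0.3040067
P = 462 * 0.0001889568 * 0.3040067 ≈ 0.026539

0.026539


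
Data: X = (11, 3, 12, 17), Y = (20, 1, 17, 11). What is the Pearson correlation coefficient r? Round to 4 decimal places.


r = sum((xi-xbar)(yi-ybar)) / sqrt(sum((xi-xbar)^2) * sum((yi-ybar)^2))
n = 4, xbar = 43/4 = 10.75, ybar = 49/4 = 12.25
Sxy = sum((xi-xbar)(yi-ybar)) = 87.25
Sxx = sum((xi-xbar)^2) = 100.75
Syy = sum((yi-ybar)^2) = 210.75
sqrt(Sxx*Syy) ≈ 145.715691
r = Sxy / sqrt(Sxx*Syy) = 87.25 / 145.715691 ≈ 0.598769

0.5988


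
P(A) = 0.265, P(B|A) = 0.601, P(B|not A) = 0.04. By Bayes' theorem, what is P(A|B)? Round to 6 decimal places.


P(A|B) = P(B|A)*P(A) / P(B), P(B) = P(B|A)*P(A) + P(B|not A)*P(not A)
P(B|A)*P(A) = 0.601 * 0.265 = 0.159265
P(B|not A)*P(not A) = 0.04 * 0.735 = 0.0294
P(B) = 0.159265 + 0.0294 = 0.188665
P(A|B) = 0.159265 / 0.188665 ≈ 0.84416823

0.844168


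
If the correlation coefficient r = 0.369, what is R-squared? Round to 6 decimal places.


R^2 = r^2 = (0.369)^2 = 0.136161

0.136161


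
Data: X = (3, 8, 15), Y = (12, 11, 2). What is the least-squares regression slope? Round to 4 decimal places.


b = sum((xi-xbar)(yi-ybar)) / sum((xi-xbar)^2)
n = 3, xbar = 26/3 ≈ 8.666667, ybar = 25/3 ≈ 8.333333
Sxy = sum((xi-xbar)(yi-ybar)) = -188/3 ≈ -62.666667
Sxx = sum((xi-xbar)^2) = 218/3 ≈ 72.666667
b = Sxy / Sxx = -94/109 ≈ -0.862385

-0.8624


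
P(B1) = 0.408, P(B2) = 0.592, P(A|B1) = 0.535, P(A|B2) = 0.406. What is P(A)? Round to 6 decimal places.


P(A) = P(A|B1)*P(B1) + P(A|B2)*P(B2)
P(A|B1)*P(B1) = 0.535 * 0.408 = 0.21828
P(A|B2)*P(B2) = 0.406 * 0.592 = 0.240352
P(A) = 0.21828 + 0.240352 = 0.458632

0.458632


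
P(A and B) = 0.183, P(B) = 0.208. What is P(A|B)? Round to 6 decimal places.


P(A|B) = P(A and B) / P(B) = 0.183 / 0.208 = 183/208 ≈ 0.87980769

0.879808


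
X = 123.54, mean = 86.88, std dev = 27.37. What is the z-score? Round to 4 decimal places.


z = (X - mu) / sigma
X - mu = 123.54 - 86.88 = 36.66
z = 36.66 / 27.37 = 3666/2737 ≈ 1.339423

1.3394


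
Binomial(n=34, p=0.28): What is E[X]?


E[X] = n*p = 34 * 0.28 = 9.52

9.52


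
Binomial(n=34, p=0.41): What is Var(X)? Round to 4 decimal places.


Var = n*p*(1-p) = 34 * 0.41 * 0.59 = 8.2246

8.2246


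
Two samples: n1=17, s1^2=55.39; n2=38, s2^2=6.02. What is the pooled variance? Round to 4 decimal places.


sp^2 = ((n1-1)*s1^2 + (n2-1)*s2^2)/(n1+n2-2)
(n1-1)*s1^2 = 16 * 55.39 = 886.24
(n2-1)*s2^2 = 37 * 6.02 = 222.74
numerator = 886.24 + 222.74 = 1108.98
n1+n2-2 = 53
sp^2 = 1108.98 / 53 = 55449/2650 ≈ 20.924151

20.9242


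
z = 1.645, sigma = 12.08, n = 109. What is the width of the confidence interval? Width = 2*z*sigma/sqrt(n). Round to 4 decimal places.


width = 2*z*sigma/sqrt(n)
2*z*sigma = 2 * 1.645 * 12.08 = 39.7432
sqrt(109) ≈ 10.440307
width = 39.7432 / 10.440307 ≈ 3.806708

3.8067


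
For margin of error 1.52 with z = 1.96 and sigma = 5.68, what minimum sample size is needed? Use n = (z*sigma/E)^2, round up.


z*sigma/E = 1.96 * 5.68 / 1.52 = 3479/475 ≈ 7.324211
(z*sigma/E)^2 ≈ 53.644060
round up: n = 54

54


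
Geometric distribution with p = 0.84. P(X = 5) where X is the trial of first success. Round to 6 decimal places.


P = (1-p)^(k-1) * p
(1-p)^(k-1) = 0.16^4 = 0.00065536
P = 0.00065536 * 0.84 = 0.0005505024

0.000551


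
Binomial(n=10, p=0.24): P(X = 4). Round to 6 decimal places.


P = C(n,k) * p^k * (1-p)^(n-k)
C(10,4) = 210
p^k = 0.24^4 = 0.00331776
(1-p)^(n-k) = 0.76^6 ≈ 0.1926999
P = 210 * 0.00331776 * 0.1926999 ≈ 0.134260

0.134260


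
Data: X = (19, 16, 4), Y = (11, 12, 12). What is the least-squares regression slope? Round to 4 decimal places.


b = sum((xi-xbar)(yi-ybar)) / sum((xi-xbar)^2)
n = 3, xbar = 39/3 = 13, ybar = 35/3 ≈ 11.666667
Sxy = sum((xi-xbar)(yi-ybar)) = -6
Sxx = sum((xi-xbar)^2) = 126
b = Sxy / Sxx = -1/21 ≈ -0.047619

-0.0476


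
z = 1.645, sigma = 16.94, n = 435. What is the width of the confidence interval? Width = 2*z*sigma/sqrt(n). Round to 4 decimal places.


width = 2*z*sigma/sqrt(n)
2*z*sigma = 2 * 1.645 * 16.94 = 55.7326
sqrt(435) ≈ 20.856654
width = 55.7326 / 20.856654 ≈ 2.672174

2.6722


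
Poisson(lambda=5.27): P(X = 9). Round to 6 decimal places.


P = e^(-lam) * lam^k / k!
e^(-5.27) ≈ 0.005143611
lam^k = 5.27^9 ≈ 3135418.647417
k! = 9! = 362880
P = 0.005143611 * 3135418.647417 / 362880 ≈ 0.044443

0.044443


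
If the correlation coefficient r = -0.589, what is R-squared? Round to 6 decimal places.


R^2 = r^2 = (-0.589)^2 = 0.346921

0.346921


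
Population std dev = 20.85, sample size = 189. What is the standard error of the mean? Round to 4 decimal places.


SE = sigma / sqrt(n)
sqrt(189) ≈ 13.747727
SE = 20.85 / 13.747727 ≈ 1.516614

1.5166


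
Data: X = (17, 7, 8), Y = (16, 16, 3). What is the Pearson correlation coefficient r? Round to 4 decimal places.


r = sum((xi-xbar)(yi-ybar)) / sqrt(sum((xi-xbar)^2) * sum((yi-ybar)^2))
n = 3, xbar = 32/3 ≈ 10.666667, ybar = 35/3 ≈ 11.666667
Sxy = sum((xi-xbar)(yi-ybar)) = 104/3 ≈ 34.666667
Sxx = sum((xi-xbar)^2) = 182/3 ≈ 60.666667
Syy = sum((yi-ybar)^2) = 338/3 ≈ 112.666667
sqrt(Sxx*Syy) ≈ 82.674731
r = Sxy / sqrt(Sxx*Syy) = 34.666667 / 82.674731 ≈ 0.419314

0.4193


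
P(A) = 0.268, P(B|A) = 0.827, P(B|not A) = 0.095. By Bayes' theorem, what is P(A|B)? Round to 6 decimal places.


P(A|B) = P(B|A)*P(A) / P(B), P(B) = P(B|A)*P(A) + P(B|not A)*P(not A)
P(B|A)*P(A) = 0.827 * 0.268 = 0.221636
P(B|not A)*P(not A) = 0.095 * 0.732 = 0.06954
P(B) = 0.221636 + 0.06954 = 0.291176
P(A|B) = 0.221636 / 0.291176 ≈ 0.76117537

0.761175


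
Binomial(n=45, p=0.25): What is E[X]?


E[X] = n*p = 45 * 0.25 = 11.25

11.25


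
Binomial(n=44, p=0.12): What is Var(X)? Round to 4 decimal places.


Var = n*p*(1-p) = 44 * 0.12 * 0.88 = 4.6464

4.6464


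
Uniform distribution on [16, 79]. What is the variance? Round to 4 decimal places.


Var = (b-a)^2 / 12
(b-a)^2 = (79 - 16)^2 = 3969
Var = 3969/12 = 330.75

330.7500


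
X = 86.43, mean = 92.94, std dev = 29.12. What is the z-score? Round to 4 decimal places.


z = (X - mu) / sigma
X - mu = 86.43 - 92.94 = -6.51
z = -6.51 / 29.12 = -93/416 ≈ -0.223558

-0.2236


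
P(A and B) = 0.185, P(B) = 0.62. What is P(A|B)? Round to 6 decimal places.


P(A|B) = P(A and B) / P(B) = 0.185 / 0.62 = 37/124 ≈ 0.29838710

0.298387


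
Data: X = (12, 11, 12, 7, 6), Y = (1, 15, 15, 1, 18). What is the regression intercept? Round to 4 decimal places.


a = ybar - b*xbar, where b = sum((xi-xbar)(yi-ybar)) / sum((xi-xbar)^2)
n = 5, xbar = 48/5 = 9.6, ybar = 50/5 = 10
Sxy = sum((xi-xbar)(yi-ybar)) = -8
Sxx = sum((xi-xbar)^2) = 33.2
b = Sxy / Sxx = -20/83 ≈ -0.240964
a = 10 - (-0.240964) * 9.6 = 1022/83 ≈ 12.313253

12.3133


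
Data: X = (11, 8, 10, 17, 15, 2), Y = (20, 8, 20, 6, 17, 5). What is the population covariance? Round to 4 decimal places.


Cov = (1/n)*sum((xi-xbar)(yi-ybar))
n = 6, xbar = 63/6 = 10.5, ybar = 76/6 = 38/3 ≈ 12.666667
sum((xi-xbar)(yi-ybar)) = 53
Cov = 53 / 6 = 53/6 ≈ 8.833333

8.8333


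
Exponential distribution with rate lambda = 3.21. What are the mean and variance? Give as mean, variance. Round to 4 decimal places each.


mean = 1/lam, var = 1/lam^2
mean = 1 / 3.21 = 100/321 ≈ 0.311526
lam^2 = 3.21^2 = 10.3041
var = 1 / 10.3041 ≈ 0.097049

0.3115, 0.0970


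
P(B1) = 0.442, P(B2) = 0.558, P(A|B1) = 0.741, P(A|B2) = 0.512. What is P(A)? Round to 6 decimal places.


P(A) = P(A|B1)*P(B1) + P(A|B2)*P(B2)
P(A|B1)*P(B1) = 0.741 * 0.442 = 0.327522
P(A|B2)*P(B2) = 0.512 * 0.558 = 0.285696
P(A) = 0.327522 + 0.285696 = 0.613218

0.613218


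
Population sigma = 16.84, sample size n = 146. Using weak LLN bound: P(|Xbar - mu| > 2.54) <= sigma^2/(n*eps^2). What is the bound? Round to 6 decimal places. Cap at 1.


bound = min(1, sigma^2/(n*eps^2))
sigma^2 = 16.84^2 = 283.5856
n*eps^2 = 146 * 2.54^2 = 146 * 6.4516 = 941.9336
sigma^2/(n*eps^2) = 283.5856 / 941.9336 ≈ 0.30106751

0.301068


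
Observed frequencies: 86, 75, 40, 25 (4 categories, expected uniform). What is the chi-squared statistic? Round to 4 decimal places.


chi2 = sum((O-E)^2/E), E = total/4
total = 226, E = 226/4 = 56.5
(86 - 56.5)^2 / 56.5 = 870.25 / 56.5 = 3481/226 ≈ 15.402655
(75 - 56.5)^2 / 56.5 = 342.25 / 56.5 = 1369/226 ≈ 6.057522
(40 - 56.5)^2 / 56.5 = 272.25 / 56.5 = 1089/226 ≈ 4.818584
(25 - 56.5)^2 / 56.5 = 992.25 / 56.5 = 3969/226 ≈ 17.561947
chi2 = 4954/113 ≈ 43.840708

43.8407


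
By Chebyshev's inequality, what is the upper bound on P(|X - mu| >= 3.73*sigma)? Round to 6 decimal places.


P <= 1/k^2
k^2 = 3.73^2 = 13.9129
1/k^2 = 1 / 13.9129 ≈ 0.07187574

0.071876


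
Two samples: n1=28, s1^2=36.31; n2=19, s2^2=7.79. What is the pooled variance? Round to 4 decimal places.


sp^2 = ((n1-1)*s1^2 + (n2-1)*s2^2)/(n1+n2-2)
(n1-1)*s1^2 = 27 * 36.31 = 980.37
(n2-1)*s2^2 = 18 * 7.79 = 140.22
numerator = 980.37 + 140.22 = 1120.59
n1+n2-2 = 45
sp^2 = 1120.59 / 45 = 24.902

24.9020


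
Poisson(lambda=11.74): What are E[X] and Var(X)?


E[X] = Var(X) = lambda = 11.74

11.74, 11.74


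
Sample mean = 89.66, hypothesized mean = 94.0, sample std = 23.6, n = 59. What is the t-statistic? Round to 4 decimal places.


t = (xbar - mu0) / (s/sqrt(n))
xbar - mu0 = 89.66 - 94.0 = -4.34
sqrt(59) ≈ 7.68114575
s/sqrt(n) = 23.6 / 7.68114575 ≈ 3.07245830
t = -4.34 / 3.07245830 ≈ -1.412550

-1.4125


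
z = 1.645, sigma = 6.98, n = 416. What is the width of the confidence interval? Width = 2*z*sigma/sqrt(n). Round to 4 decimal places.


width = 2*z*sigma/sqrt(n)
2*z*sigma = 2 * 1.645 * 6.98 = 22.9642
sqrt(416) ≈ 20.396078
width = 22.9642 / 20.396078 ≈ 1.125913

1.1259


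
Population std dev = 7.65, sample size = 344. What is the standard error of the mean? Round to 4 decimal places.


SE = sigma / sqrt(n)
sqrt(344) ≈ 18.547237
SE = 7.65 / 18.547237 ≈ 0.412460

0.4125


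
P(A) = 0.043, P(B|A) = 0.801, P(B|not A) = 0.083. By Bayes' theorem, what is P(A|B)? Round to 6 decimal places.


P(A|B) = P(B|A)*P(A) / P(B), P(B) = P(B|A)*P(A) + P(B|not A)*P(not A)
P(B|A)*P(A) = 0.801 * 0.043 = 0.034443
P(B|not A)*P(not A) = 0.083 * 0.957 = 0.079431
P(B) = 0.034443 + 0.079431 = 0.113874
P(A|B) = 0.034443 / 0.113874 ≈ 0.30246588

0.302466


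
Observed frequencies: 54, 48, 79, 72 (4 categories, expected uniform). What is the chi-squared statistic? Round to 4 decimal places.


chi2 = sum((O-E)^2/E), E = total/4
total = 253, E = 253/4 = 63.25
(54 - 63.25)^2 / 63.25 = 85.5625 / 63.25 = 1369/1012 ≈ 1.352767
(48 - 63.25)^2 / 63.25 = 232.5625 / 63.25 = 3721/1012 ≈ 3.676877
(79 - 63.25)^2 / 63.25 = 248.0625 / 63.25 = 3969/1012 ≈ 3.921937
(72 - 63.25)^2 / 63.25 = 76.5625 / 63.25 = 1225/1012 ≈ 1.210474
chi2 = 2571/253 ≈ 10.162055

10.1621


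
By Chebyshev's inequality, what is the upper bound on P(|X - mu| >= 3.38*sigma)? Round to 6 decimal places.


P <= 1/k^2
k^2 = 3.38^2 = 11.4244
1/k^2 = 1 / 11.4244 ≈ 0.08753195

0.087532


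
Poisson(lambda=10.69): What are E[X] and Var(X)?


E[X] = Var(X) = lambda = 10.69

10.69, 10.69


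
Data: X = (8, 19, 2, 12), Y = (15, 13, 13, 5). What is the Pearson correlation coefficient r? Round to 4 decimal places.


r = sum((xi-xbar)(yi-ybar)) / sqrt(sum((xi-xbar)^2) * sum((yi-ybar)^2))
n = 4, xbar = 41/4 = 10.25, ybar = 46/4 = 11.5
Sxy = sum((xi-xbar)(yi-ybar)) = -18.5
Sxx = sum((xi-xbar)^2) = 152.75
Syy = sum((yi-ybar)^2) = 59
sqrt(Sxx*Syy) ≈ 94.932871
r = Sxy / sqrt(Sxx*Syy) = -18.5 / 94.932871 ≈ -0.194875

-0.1949


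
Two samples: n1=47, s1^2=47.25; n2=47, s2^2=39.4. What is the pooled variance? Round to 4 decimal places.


sp^2 = ((n1-1)*s1^2 + (n2-1)*s2^2)/(n1+n2-2)
(n1-1)*s1^2 = 46 * 47.25 = 2173.5
(n2-1)*s2^2 = 46 * 39.4 = 1812.4
numerator = 2173.5 + 1812.4 = 3985.9
n1+n2-2 = 92
sp^2 = 3985.9 / 92 = 43.325

43.3250


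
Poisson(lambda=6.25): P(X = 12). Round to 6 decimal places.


P = e^(-lam) * lam^k / k!
e^(-6.25) ≈ 0.001930454
lam^k = 6.25^12 ≈ 3552713678.800501
k! = 12! = 479001600
P = 0.001930454 * 3552713678.800501 / 479001600 ≈ 0.014318

0.014318


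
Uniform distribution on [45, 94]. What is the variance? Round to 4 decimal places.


Var = (b-a)^2 / 12
(b-a)^2 = (94 - 45)^2 = 2401
Var = 2401/12 ≈ 200.083333

200.0833


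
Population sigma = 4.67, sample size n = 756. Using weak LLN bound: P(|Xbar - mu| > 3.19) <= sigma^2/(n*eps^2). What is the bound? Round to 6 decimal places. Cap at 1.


bound = min(1, sigma^2/(n*eps^2))
sigma^2 = 4.67^2 = 21.8089
n*eps^2 = 756 * 3.19^2 = 756 * 10.1761 = 7693.1316
sigma^2/(n*eps^2) = 21.8089 / 7693.1316 ≈ 0.00283485

0.002835


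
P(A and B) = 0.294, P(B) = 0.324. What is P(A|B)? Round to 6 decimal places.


P(A|B) = P(A and B) / P(B) = 0.294 / 0.324 = 49/54 ≈ 0.90740741

0.907407


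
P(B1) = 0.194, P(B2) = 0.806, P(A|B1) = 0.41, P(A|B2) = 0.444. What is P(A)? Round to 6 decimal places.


P(A) = P(A|B1)*P(B1) + P(A|B2)*P(B2)
P(A|B1)*P(B1) = 0.41 * 0.194 = 0.07954
P(A|B2)*P(B2) = 0.444 * 0.806 = 0.357864
P(A) = 0.07954 + 0.357864 = 0.437404

0.437404


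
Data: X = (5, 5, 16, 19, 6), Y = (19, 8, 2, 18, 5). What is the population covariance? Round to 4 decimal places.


Cov = (1/n)*sum((xi-xbar)(yi-ybar))
n = 5, xbar = 51/5 = 10.2, ybar = 52/5 = 10.4
sum((xi-xbar)(yi-ybar)) = 8.6
Cov = 8.6 / 5 = 1.72

1.7200


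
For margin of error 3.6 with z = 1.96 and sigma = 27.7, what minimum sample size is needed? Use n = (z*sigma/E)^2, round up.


z*sigma/E = 1.96 * 27.7 / 3.6 = 13573/900 ≈ 15.081111
(z*sigma/E)^2 ≈ 227.439912
round up: n = 228

228


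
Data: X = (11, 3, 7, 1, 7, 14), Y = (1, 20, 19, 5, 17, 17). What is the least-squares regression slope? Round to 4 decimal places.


b = sum((xi-xbar)(yi-ybar)) / sum((xi-xbar)^2)
n = 6, xbar = 43/6 ≈ 7.166667, ybar = 79/6 ≈ 13.166667
Sxy = sum((xi-xbar)(yi-ybar)) = -1/6 ≈ -0.166667
Sxx = sum((xi-xbar)^2) = 701/6 ≈ 116.833333
b = Sxy / Sxx = -1/701 ≈ -0.001427

-0.0014


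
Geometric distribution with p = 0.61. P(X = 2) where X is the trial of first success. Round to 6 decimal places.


P = (1-p)^(k-1) * p
(1-p)^(k-1) = 0.39^1 = 0.39
P = 0.39 * 0.61 = 0.2379

0.237900


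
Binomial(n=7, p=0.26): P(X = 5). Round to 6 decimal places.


P = C(n,k) * p^k * (1-p)^(n-k)
C(7,5) = 21
p^k = 0.26^5 ≈ 0.001188138
(1-p)^(n-k) = 0.74^2 = 0.5476
P = 21 * 0.001188138 * 0.5476 ≈ 0.013663

0.013663


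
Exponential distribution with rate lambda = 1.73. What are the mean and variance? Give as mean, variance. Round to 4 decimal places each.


mean = 1/lam, var = 1/lam^2
mean = 1 / 1.73 = 100/173 ≈ 0.578035
lam^2 = 1.73^2 = 2.9929
var = 1 / 2.9929 ≈ 0.334124

0.5780, 0.3341


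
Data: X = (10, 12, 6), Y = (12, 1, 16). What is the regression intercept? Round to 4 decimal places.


a = ybar - b*xbar, where b = sum((xi-xbar)(yi-ybar)) / sum((xi-xbar)^2)
n = 3, xbar = 28/3 ≈ 9.333333, ybar = 29/3 ≈ 9.666667
Sxy = sum((xi-xbar)(yi-ybar)) = -128/3 ≈ -42.666667
Sxx = sum((xi-xbar)^2) = 56/3 ≈ 18.666667
b = Sxy / Sxx = -16/7 ≈ -2.285714
a = 9.666667 - (-2.285714) * 9.333333 = 31

31.0000


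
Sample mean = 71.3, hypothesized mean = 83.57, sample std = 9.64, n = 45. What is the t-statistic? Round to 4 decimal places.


t = (xbar - mu0) / (s/sqrt(n))
xbar - mu0 = 71.3 - 83.57 = -12.27
sqrt(45) ≈ 6.70820393
s/sqrt(n) = 9.64 / 6.70820393 ≈ 1.43704635
t = -12.27 / 1.43704635 ≈ -8.538347

-8.5383


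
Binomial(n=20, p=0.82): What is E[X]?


E[X] = n*p = 20 * 0.82 = 16.4

16.4


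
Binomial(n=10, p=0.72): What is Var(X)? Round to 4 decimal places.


Var = n*p*(1-p) = 10 * 0.72 * 0.28 = 2.016

2.0160


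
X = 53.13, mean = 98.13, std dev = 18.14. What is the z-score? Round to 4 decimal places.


z = (X - mu) / sigma
X - mu = 53.13 - 98.13 = -45
z = -45 / 18.14 = -2250/907 ≈ -2.480706

-2.4807


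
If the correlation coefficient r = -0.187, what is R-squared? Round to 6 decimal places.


R^2 = r^2 = (-0.187)^2 = 0.034969

0.034969


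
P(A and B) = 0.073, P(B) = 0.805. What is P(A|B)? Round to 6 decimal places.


P(A|B) = P(A and B) / P(B) = 0.073 / 0.805 = 73/805 ≈ 0.09068323

0.090683


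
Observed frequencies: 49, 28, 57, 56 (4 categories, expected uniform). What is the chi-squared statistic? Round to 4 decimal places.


chi2 = sum((O-E)^2/E), E = total/4
total = 190, E = 190/4 = 47.5
(49 - 47.5)^2 / 47.5 = 2.25 / 47.5 = 9/190 ≈ 0.047368
(28 - 47.5)^2 / 47.5 = 380.25 / 47.5 = 1521/190 ≈ 8.005263
(57 - 47.5)^2 / 47.5 = 90.25 / 47.5 = 1.9
(56 - 47.5)^2 / 47.5 = 72.25 / 47.5 = 289/190 ≈ 1.521053
chi2 = 218/19 ≈ 11.473684

11.4737
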